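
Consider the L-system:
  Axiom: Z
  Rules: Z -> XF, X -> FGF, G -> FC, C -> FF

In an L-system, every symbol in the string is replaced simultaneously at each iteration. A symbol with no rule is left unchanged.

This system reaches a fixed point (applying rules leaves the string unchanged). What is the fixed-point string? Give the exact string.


Answer: FFFFFF

Derivation:
Step 0: Z
Step 1: XF
Step 2: FGFF
Step 3: FFCFF
Step 4: FFFFFF
Step 5: FFFFFF  (unchanged — fixed point at step 4)


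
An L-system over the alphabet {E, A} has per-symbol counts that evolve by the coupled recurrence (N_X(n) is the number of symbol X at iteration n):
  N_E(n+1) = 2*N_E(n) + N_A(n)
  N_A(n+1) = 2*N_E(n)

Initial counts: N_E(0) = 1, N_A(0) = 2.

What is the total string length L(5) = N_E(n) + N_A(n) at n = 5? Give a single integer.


Answer: 360

Derivation:
Step 0: N_E=1, N_A=2, L=3
Step 1: N_E=4, N_A=2, L=6
Step 2: N_E=10, N_A=8, L=18
Step 3: N_E=28, N_A=20, L=48
Step 4: N_E=76, N_A=56, L=132
Step 5: N_E=208, N_A=152, L=360


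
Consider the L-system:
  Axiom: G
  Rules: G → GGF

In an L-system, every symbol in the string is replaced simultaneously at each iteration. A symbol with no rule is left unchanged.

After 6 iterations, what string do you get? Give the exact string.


Step 0: G
Step 1: GGF
Step 2: GGFGGFF
Step 3: GGFGGFFGGFGGFFF
Step 4: GGFGGFFGGFGGFFFGGFGGFFGGFGGFFFF
Step 5: GGFGGFFGGFGGFFFGGFGGFFGGFGGFFFFGGFGGFFGGFGGFFFGGFGGFFGGFGGFFFFF
Step 6: GGFGGFFGGFGGFFFGGFGGFFGGFGGFFFFGGFGGFFGGFGGFFFGGFGGFFGGFGGFFFFFGGFGGFFGGFGGFFFGGFGGFFGGFGGFFFFGGFGGFFGGFGGFFFGGFGGFFGGFGGFFFFFF

Answer: GGFGGFFGGFGGFFFGGFGGFFGGFGGFFFFGGFGGFFGGFGGFFFGGFGGFFGGFGGFFFFFGGFGGFFGGFGGFFFGGFGGFFGGFGGFFFFGGFGGFFGGFGGFFFGGFGGFFGGFGGFFFFFF


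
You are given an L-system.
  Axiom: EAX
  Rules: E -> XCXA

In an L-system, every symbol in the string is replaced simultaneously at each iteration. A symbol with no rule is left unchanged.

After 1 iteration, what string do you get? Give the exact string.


Answer: XCXAAX

Derivation:
Step 0: EAX
Step 1: XCXAAX


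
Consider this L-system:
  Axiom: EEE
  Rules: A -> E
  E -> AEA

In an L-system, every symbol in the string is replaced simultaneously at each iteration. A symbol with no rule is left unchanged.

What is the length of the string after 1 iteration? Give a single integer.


Answer: 9

Derivation:
Step 0: length = 3
Step 1: length = 9


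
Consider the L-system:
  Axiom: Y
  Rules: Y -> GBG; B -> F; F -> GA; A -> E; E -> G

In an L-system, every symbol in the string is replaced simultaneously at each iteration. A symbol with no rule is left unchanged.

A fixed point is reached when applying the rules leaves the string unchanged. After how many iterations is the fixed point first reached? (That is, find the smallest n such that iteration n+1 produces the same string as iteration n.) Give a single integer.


Answer: 5

Derivation:
Step 0: Y
Step 1: GBG
Step 2: GFG
Step 3: GGAG
Step 4: GGEG
Step 5: GGGG
Step 6: GGGG  (unchanged — fixed point at step 5)


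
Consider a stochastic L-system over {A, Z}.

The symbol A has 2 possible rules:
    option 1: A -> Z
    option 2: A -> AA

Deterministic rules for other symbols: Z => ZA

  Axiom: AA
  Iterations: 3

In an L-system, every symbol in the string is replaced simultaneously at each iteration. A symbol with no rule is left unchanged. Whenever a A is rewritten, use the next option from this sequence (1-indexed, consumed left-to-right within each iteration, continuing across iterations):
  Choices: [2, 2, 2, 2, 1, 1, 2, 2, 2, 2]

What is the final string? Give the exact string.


Step 0: AA
Step 1: AAAA  (used choices [2, 2])
Step 2: AAAAZZ  (used choices [2, 2, 1, 1])
Step 3: AAAAAAAAZAZA  (used choices [2, 2, 2, 2])

Answer: AAAAAAAAZAZA


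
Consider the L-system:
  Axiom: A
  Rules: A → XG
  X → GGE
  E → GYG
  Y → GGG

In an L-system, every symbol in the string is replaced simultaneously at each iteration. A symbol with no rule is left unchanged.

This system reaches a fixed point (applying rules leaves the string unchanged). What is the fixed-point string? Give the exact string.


Answer: GGGGGGGG

Derivation:
Step 0: A
Step 1: XG
Step 2: GGEG
Step 3: GGGYGG
Step 4: GGGGGGGG
Step 5: GGGGGGGG  (unchanged — fixed point at step 4)


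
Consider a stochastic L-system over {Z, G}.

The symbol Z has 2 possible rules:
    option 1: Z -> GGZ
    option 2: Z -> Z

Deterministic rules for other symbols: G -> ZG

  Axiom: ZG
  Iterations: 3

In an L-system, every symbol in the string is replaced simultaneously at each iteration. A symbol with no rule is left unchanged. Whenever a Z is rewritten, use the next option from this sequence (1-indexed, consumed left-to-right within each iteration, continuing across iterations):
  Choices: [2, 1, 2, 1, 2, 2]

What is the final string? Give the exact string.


Step 0: ZG
Step 1: ZZG  (used choices [2])
Step 2: GGZZZG  (used choices [1, 2])
Step 3: ZGZGGGZZZZG  (used choices [1, 2, 2])

Answer: ZGZGGGZZZZG


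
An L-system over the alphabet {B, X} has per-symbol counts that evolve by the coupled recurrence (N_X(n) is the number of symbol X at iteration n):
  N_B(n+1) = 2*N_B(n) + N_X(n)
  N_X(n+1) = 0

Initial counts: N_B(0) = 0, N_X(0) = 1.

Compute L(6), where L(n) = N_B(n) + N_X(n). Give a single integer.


Answer: 32

Derivation:
Step 0: N_B=0, N_X=1, L=1
Step 1: N_B=1, N_X=0, L=1
Step 2: N_B=2, N_X=0, L=2
Step 3: N_B=4, N_X=0, L=4
Step 4: N_B=8, N_X=0, L=8
Step 5: N_B=16, N_X=0, L=16
Step 6: N_B=32, N_X=0, L=32


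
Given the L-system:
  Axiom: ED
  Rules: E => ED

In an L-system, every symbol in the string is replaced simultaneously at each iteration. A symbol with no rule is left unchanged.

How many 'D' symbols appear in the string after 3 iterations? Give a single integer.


Step 0: ED  (1 'D')
Step 1: EDD  (2 'D')
Step 2: EDDD  (3 'D')
Step 3: EDDDD  (4 'D')

Answer: 4


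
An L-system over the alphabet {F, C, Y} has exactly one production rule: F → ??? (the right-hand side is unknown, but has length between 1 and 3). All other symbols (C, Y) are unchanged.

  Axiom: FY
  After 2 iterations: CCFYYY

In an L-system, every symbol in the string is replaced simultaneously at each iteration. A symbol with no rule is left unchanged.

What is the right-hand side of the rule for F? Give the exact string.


Answer: CFY

Derivation:
Trying F → CFY:
  Step 0: FY
  Step 1: CFYY
  Step 2: CCFYYY
Matches the given result.


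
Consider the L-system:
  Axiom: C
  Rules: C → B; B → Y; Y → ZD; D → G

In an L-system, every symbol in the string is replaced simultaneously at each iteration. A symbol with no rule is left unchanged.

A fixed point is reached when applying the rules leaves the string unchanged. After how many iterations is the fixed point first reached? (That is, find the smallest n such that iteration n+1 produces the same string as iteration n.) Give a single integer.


Answer: 4

Derivation:
Step 0: C
Step 1: B
Step 2: Y
Step 3: ZD
Step 4: ZG
Step 5: ZG  (unchanged — fixed point at step 4)


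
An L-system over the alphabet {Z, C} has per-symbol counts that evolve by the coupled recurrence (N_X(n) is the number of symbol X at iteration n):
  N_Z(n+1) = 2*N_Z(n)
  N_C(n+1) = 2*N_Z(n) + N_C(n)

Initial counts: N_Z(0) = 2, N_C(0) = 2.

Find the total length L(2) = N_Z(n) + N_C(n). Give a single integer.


Answer: 22

Derivation:
Step 0: N_Z=2, N_C=2, L=4
Step 1: N_Z=4, N_C=6, L=10
Step 2: N_Z=8, N_C=14, L=22


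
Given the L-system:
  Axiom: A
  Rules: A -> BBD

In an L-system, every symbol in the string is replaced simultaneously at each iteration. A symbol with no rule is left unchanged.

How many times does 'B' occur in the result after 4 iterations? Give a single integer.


Step 0: A  (0 'B')
Step 1: BBD  (2 'B')
Step 2: BBD  (2 'B')
Step 3: BBD  (2 'B')
Step 4: BBD  (2 'B')

Answer: 2


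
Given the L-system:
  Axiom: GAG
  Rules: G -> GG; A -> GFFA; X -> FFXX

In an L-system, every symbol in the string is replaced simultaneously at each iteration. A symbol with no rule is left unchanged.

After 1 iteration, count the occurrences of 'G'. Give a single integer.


Step 0: GAG  (2 'G')
Step 1: GGGFFAGG  (5 'G')

Answer: 5


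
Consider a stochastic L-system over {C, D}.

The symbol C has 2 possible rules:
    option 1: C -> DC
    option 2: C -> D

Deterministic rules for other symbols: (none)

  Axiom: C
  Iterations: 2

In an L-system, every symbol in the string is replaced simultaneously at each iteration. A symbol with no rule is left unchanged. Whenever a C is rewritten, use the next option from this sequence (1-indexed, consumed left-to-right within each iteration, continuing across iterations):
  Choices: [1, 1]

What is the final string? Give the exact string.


Step 0: C
Step 1: DC  (used choices [1])
Step 2: DDC  (used choices [1])

Answer: DDC


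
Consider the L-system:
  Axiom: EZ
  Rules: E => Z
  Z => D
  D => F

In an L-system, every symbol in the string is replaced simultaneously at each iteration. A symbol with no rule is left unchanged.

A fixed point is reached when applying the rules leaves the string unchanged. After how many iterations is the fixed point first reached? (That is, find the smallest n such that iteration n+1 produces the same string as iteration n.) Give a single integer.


Step 0: EZ
Step 1: ZD
Step 2: DF
Step 3: FF
Step 4: FF  (unchanged — fixed point at step 3)

Answer: 3


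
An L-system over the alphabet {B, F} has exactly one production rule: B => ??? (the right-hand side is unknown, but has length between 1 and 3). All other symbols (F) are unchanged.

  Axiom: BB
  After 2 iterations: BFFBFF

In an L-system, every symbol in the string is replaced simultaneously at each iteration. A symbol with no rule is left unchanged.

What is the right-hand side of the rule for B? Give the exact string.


Answer: BF

Derivation:
Trying B => BF:
  Step 0: BB
  Step 1: BFBF
  Step 2: BFFBFF
Matches the given result.


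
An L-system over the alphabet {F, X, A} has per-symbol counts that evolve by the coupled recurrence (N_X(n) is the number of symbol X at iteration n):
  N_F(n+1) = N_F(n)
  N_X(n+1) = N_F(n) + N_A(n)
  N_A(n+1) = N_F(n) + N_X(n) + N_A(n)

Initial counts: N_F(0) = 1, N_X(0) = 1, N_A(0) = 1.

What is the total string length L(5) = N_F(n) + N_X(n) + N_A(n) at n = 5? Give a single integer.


Step 0: N_F=1, N_X=1, N_A=1, L=3
Step 1: N_F=1, N_X=2, N_A=3, L=6
Step 2: N_F=1, N_X=4, N_A=6, L=11
Step 3: N_F=1, N_X=7, N_A=11, L=19
Step 4: N_F=1, N_X=12, N_A=19, L=32
Step 5: N_F=1, N_X=20, N_A=32, L=53

Answer: 53


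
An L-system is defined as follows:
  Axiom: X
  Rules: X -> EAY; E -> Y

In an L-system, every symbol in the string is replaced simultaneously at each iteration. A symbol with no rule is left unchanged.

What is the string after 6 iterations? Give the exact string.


Answer: YAY

Derivation:
Step 0: X
Step 1: EAY
Step 2: YAY
Step 3: YAY
Step 4: YAY
Step 5: YAY
Step 6: YAY


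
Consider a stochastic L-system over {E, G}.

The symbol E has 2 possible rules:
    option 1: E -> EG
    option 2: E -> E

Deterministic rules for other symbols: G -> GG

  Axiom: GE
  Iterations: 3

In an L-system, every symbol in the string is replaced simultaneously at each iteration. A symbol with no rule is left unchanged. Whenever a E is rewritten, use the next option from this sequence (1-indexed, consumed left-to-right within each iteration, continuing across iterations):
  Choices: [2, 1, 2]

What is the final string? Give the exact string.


Step 0: GE
Step 1: GGE  (used choices [2])
Step 2: GGGGEG  (used choices [1])
Step 3: GGGGGGGGEGG  (used choices [2])

Answer: GGGGGGGGEGG


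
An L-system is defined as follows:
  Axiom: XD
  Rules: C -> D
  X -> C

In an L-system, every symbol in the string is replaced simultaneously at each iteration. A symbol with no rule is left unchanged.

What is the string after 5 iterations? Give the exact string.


Answer: DD

Derivation:
Step 0: XD
Step 1: CD
Step 2: DD
Step 3: DD
Step 4: DD
Step 5: DD


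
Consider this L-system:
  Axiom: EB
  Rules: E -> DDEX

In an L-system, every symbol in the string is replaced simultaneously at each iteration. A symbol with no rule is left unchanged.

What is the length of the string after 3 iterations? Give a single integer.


Answer: 11

Derivation:
Step 0: length = 2
Step 1: length = 5
Step 2: length = 8
Step 3: length = 11


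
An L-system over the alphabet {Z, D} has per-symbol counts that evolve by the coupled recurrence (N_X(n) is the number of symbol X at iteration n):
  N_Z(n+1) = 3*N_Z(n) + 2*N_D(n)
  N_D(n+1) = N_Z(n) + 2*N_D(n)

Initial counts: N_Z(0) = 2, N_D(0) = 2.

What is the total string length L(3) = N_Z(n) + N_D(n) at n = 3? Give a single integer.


Answer: 256

Derivation:
Step 0: N_Z=2, N_D=2, L=4
Step 1: N_Z=10, N_D=6, L=16
Step 2: N_Z=42, N_D=22, L=64
Step 3: N_Z=170, N_D=86, L=256


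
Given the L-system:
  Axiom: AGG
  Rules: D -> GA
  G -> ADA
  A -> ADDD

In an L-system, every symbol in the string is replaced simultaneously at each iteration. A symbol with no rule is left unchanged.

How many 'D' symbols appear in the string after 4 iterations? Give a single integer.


Answer: 120

Derivation:
Step 0: AGG  (0 'D')
Step 1: ADDDADAADA  (5 'D')
Step 2: ADDDGAGAGAADDDGAADDDADDDGAADDD  (15 'D')
Step 3: ADDDGAGAGAADAADDDADAADDDADAADDDADDDGAGAGAADAADDDADDDGAGAGAADDDGAGAGAADAADDDADDDGAGAGA  (35 'D')
Step 4: ADDDGAGAGAADAADDDADAADDDADAADDDADDDGAADDDADDDGAGAGAADDDGAADDDADDDGAGAGAADDDGAADDDADDDGAGAGAADDDGAGAGAADAADDDADAADDDADAADDDADDDGAADDDADDDGAGAGAADDDGAGAGAADAADDDADAADDDADAADDDADDDGAGAGAADAADDDADAADDDADAADDDADDDGAADDDADDDGAGAGAADDDGAGAGAADAADDDADAADDDADAADDD  (120 'D')


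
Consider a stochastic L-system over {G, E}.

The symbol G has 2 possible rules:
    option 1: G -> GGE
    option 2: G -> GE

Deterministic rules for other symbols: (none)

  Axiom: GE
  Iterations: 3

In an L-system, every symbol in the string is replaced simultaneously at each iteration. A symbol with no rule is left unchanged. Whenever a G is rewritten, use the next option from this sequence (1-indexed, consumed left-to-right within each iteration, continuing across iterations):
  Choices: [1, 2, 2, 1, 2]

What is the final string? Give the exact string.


Step 0: GE
Step 1: GGEE  (used choices [1])
Step 2: GEGEEE  (used choices [2, 2])
Step 3: GGEEGEEEE  (used choices [1, 2])

Answer: GGEEGEEEE


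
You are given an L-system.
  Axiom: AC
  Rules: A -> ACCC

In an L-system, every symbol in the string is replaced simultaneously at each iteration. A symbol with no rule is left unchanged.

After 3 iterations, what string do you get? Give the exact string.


Step 0: AC
Step 1: ACCCC
Step 2: ACCCCCCC
Step 3: ACCCCCCCCCC

Answer: ACCCCCCCCCC


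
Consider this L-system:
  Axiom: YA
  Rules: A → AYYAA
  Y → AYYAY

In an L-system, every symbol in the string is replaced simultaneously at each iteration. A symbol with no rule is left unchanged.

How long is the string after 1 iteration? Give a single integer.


Answer: 10

Derivation:
Step 0: length = 2
Step 1: length = 10


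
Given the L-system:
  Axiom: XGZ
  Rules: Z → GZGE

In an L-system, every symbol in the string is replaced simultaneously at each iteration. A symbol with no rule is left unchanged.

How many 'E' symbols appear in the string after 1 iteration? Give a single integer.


Answer: 1

Derivation:
Step 0: XGZ  (0 'E')
Step 1: XGGZGE  (1 'E')


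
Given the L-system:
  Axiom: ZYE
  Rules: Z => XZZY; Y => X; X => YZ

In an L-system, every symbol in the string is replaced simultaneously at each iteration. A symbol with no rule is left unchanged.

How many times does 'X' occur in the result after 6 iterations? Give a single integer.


Step 0: ZYE  (0 'X')
Step 1: XZZYXE  (2 'X')
Step 2: YZXZZYXZZYXYZE  (3 'X')
Step 3: XXZZYYZXZZYXZZYXYZXZZYXZZYXYZXXZZYE  (10 'X')
Step 4: YZYZXZZYXZZYXXXZZYYZXZZYXZZYXYZXZZYXZZYXYZXXZZYYZXZZYXZZYXYZXZZYXZZYXYZXXZZYYZYZXZZYXZZYXE  (24 'X')
Step 5: XXZZYXXZZYYZXZZYXZZYXYZXZZYXZZYXYZYZYZXZZYXZZYXXXZZYYZXZZYXZZYXYZXZZYXZZYXYZXXZZYYZXZZYXZZYXYZXZZYXZZYXYZXXZZYYZYZXZZYXZZYXXXZZYYZXZZYXZZYXYZXZZYXZZYXYZXXZZYYZXZZYXZZYXYZXZZYXZZYXYZXXZZYYZYZXZZYXZZYXXXZZYXXZZYYZXZZYXZZYXYZXZZYXZZYXYZE  (65 'X')
Step 6: YZYZXZZYXZZYXYZYZXZZYXZZYXXXZZYYZXZZYXZZYXYZXZZYXZZYXYZXXZZYYZXZZYXZZYXYZXZZYXZZYXYZXXZZYXXZZYXXZZYYZXZZYXZZYXYZXZZYXZZYXYZYZYZXZZYXZZYXXXZZYYZXZZYXZZYXYZXZZYXZZYXYZXXZZYYZXZZYXZZYXYZXZZYXZZYXYZXXZZYYZYZXZZYXZZYXXXZZYYZXZZYXZZYXYZXZZYXZZYXYZXXZZYYZXZZYXZZYXYZXZZYXZZYXYZXXZZYYZYZXZZYXZZYXXXZZYXXZZYYZXZZYXZZYXYZXZZYXZZYXYZYZYZXZZYXZZYXXXZZYYZXZZYXZZYXYZXZZYXZZYXYZXXZZYYZXZZYXZZYXYZXZZYXZZYXYZXXZZYYZYZXZZYXZZYXXXZZYYZXZZYXZZYXYZXZZYXZZYXYZXXZZYYZXZZYXZZYXYZXZZYXZZYXYZXXZZYYZYZXZZYXZZYXXXZZYXXZZYYZXZZYXZZYXYZXZZYXZZYXYZYZYZXZZYXZZYXYZYZXZZYXZZYXXXZZYYZXZZYXZZYXYZXZZYXZZYXYZXXZZYYZXZZYXZZYXYZXZZYXZZYXYZXXZZYE  (168 'X')

Answer: 168


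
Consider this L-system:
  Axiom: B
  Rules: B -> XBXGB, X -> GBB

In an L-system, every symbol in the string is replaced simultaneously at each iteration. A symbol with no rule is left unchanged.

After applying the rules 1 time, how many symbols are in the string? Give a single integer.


Step 0: length = 1
Step 1: length = 5

Answer: 5


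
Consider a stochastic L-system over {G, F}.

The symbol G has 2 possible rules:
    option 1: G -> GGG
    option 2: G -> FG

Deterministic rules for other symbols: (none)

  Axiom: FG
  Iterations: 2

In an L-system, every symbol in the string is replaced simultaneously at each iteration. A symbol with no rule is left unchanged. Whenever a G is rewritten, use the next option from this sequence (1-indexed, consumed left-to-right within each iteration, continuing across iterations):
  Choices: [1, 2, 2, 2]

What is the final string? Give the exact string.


Answer: FFGFGFG

Derivation:
Step 0: FG
Step 1: FGGG  (used choices [1])
Step 2: FFGFGFG  (used choices [2, 2, 2])


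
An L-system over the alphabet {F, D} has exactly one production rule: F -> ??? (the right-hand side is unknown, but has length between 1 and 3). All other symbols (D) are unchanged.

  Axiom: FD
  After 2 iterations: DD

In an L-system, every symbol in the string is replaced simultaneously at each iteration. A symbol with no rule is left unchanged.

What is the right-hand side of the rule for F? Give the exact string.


Answer: D

Derivation:
Trying F -> D:
  Step 0: FD
  Step 1: DD
  Step 2: DD
Matches the given result.


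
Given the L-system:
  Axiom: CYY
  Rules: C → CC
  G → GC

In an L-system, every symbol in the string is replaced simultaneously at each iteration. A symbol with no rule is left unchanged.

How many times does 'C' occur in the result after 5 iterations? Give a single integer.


Step 0: CYY  (1 'C')
Step 1: CCYY  (2 'C')
Step 2: CCCCYY  (4 'C')
Step 3: CCCCCCCCYY  (8 'C')
Step 4: CCCCCCCCCCCCCCCCYY  (16 'C')
Step 5: CCCCCCCCCCCCCCCCCCCCCCCCCCCCCCCCYY  (32 'C')

Answer: 32


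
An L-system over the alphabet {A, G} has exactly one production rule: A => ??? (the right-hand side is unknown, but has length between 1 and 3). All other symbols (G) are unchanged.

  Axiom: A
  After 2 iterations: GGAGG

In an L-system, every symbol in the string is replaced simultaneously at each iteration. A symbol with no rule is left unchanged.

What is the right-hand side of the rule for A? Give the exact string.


Answer: GAG

Derivation:
Trying A => GAG:
  Step 0: A
  Step 1: GAG
  Step 2: GGAGG
Matches the given result.


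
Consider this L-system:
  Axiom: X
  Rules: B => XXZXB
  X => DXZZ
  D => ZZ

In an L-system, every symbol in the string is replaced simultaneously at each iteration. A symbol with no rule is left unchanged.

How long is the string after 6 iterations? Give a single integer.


Answer: 24

Derivation:
Step 0: length = 1
Step 1: length = 4
Step 2: length = 8
Step 3: length = 12
Step 4: length = 16
Step 5: length = 20
Step 6: length = 24


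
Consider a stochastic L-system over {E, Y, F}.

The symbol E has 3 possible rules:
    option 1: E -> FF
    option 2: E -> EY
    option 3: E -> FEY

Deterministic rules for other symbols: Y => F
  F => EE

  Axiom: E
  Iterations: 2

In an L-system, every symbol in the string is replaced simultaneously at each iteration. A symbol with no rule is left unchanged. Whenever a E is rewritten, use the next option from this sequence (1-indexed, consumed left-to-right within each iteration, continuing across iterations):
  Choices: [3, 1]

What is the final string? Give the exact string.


Step 0: E
Step 1: FEY  (used choices [3])
Step 2: EEFFF  (used choices [1])

Answer: EEFFF


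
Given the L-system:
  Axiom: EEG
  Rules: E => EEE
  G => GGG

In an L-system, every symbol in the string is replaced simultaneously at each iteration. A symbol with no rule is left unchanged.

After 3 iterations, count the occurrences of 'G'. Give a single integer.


Step 0: EEG  (1 'G')
Step 1: EEEEEEGGG  (3 'G')
Step 2: EEEEEEEEEEEEEEEEEEGGGGGGGGG  (9 'G')
Step 3: EEEEEEEEEEEEEEEEEEEEEEEEEEEEEEEEEEEEEEEEEEEEEEEEEEEEEEGGGGGGGGGGGGGGGGGGGGGGGGGGG  (27 'G')

Answer: 27


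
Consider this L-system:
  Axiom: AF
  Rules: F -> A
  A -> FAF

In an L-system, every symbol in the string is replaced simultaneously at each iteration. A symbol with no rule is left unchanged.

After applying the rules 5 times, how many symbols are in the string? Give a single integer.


Step 0: length = 2
Step 1: length = 4
Step 2: length = 8
Step 3: length = 16
Step 4: length = 32
Step 5: length = 64

Answer: 64


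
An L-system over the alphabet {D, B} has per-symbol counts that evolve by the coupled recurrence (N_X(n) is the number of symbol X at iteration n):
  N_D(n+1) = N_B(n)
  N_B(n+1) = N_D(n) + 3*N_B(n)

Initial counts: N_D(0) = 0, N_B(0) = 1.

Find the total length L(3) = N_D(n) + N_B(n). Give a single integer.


Answer: 43

Derivation:
Step 0: N_D=0, N_B=1, L=1
Step 1: N_D=1, N_B=3, L=4
Step 2: N_D=3, N_B=10, L=13
Step 3: N_D=10, N_B=33, L=43


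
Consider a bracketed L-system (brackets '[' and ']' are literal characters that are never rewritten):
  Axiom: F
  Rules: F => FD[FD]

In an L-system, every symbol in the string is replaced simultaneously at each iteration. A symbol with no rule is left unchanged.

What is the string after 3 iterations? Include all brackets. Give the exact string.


Answer: FD[FD]D[FD[FD]D]D[FD[FD]D[FD[FD]D]D]

Derivation:
Step 0: F
Step 1: FD[FD]
Step 2: FD[FD]D[FD[FD]D]
Step 3: FD[FD]D[FD[FD]D]D[FD[FD]D[FD[FD]D]D]


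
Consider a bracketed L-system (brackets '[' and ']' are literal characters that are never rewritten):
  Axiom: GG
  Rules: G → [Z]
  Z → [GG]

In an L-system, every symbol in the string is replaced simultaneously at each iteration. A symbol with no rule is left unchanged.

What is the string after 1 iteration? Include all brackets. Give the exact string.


Answer: [Z][Z]

Derivation:
Step 0: GG
Step 1: [Z][Z]


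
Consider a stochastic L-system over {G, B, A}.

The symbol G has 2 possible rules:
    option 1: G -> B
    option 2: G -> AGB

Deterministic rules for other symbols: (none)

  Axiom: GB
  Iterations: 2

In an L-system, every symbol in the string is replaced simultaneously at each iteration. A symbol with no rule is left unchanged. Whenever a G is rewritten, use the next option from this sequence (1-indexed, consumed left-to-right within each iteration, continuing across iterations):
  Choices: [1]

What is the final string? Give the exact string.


Answer: BB

Derivation:
Step 0: GB
Step 1: BB  (used choices [1])
Step 2: BB  (used choices [])


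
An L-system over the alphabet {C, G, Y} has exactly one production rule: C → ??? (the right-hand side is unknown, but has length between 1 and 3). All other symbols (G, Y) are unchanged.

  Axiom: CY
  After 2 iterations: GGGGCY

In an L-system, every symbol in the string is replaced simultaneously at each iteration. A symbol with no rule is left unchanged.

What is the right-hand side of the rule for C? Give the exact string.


Answer: GGC

Derivation:
Trying C → GGC:
  Step 0: CY
  Step 1: GGCY
  Step 2: GGGGCY
Matches the given result.


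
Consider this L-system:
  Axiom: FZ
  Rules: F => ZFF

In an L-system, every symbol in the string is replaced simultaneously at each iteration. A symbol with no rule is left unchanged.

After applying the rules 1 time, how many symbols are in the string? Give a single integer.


Step 0: length = 2
Step 1: length = 4

Answer: 4


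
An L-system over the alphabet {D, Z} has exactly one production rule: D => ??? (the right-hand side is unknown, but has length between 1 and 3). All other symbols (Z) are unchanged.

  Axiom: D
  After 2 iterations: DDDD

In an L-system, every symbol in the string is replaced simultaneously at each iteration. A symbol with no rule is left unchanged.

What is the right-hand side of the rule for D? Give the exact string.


Answer: DD

Derivation:
Trying D => DD:
  Step 0: D
  Step 1: DD
  Step 2: DDDD
Matches the given result.


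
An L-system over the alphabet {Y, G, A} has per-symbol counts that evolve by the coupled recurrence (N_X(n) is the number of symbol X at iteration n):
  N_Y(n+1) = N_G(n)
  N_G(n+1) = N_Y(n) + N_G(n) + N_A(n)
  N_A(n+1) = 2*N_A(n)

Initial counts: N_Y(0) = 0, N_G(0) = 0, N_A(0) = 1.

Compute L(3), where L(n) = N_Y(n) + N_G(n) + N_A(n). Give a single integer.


Step 0: N_Y=0, N_G=0, N_A=1, L=1
Step 1: N_Y=0, N_G=1, N_A=2, L=3
Step 2: N_Y=1, N_G=3, N_A=4, L=8
Step 3: N_Y=3, N_G=8, N_A=8, L=19

Answer: 19


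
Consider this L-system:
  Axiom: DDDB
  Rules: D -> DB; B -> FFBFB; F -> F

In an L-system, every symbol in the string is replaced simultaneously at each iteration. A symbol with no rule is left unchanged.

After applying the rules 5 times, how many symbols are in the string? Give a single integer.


Answer: 455

Derivation:
Step 0: length = 4
Step 1: length = 11
Step 2: length = 34
Step 3: length = 89
Step 4: length = 208
Step 5: length = 455


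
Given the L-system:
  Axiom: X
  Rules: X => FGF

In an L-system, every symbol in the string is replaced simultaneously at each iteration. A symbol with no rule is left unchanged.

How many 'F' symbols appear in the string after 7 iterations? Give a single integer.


Step 0: X  (0 'F')
Step 1: FGF  (2 'F')
Step 2: FGF  (2 'F')
Step 3: FGF  (2 'F')
Step 4: FGF  (2 'F')
Step 5: FGF  (2 'F')
Step 6: FGF  (2 'F')
Step 7: FGF  (2 'F')

Answer: 2


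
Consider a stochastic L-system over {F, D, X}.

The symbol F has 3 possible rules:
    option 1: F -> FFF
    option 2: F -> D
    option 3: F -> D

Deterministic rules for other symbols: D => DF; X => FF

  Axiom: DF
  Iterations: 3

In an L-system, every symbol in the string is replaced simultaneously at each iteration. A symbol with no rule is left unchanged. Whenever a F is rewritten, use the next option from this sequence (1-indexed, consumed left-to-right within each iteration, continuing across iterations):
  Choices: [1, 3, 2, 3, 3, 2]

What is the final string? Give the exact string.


Answer: DFDDFDFDFDF

Derivation:
Step 0: DF
Step 1: DFFFF  (used choices [1])
Step 2: DFDDDD  (used choices [3, 2, 3, 3])
Step 3: DFDDFDFDFDF  (used choices [2])


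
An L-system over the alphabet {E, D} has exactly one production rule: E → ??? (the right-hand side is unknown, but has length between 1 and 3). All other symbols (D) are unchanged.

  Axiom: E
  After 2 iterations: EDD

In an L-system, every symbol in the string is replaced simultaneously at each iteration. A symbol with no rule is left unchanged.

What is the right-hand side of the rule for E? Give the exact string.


Answer: ED

Derivation:
Trying E → ED:
  Step 0: E
  Step 1: ED
  Step 2: EDD
Matches the given result.


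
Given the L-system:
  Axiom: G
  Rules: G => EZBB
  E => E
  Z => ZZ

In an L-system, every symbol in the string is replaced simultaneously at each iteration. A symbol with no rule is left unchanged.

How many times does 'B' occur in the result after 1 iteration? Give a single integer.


Answer: 2

Derivation:
Step 0: G  (0 'B')
Step 1: EZBB  (2 'B')


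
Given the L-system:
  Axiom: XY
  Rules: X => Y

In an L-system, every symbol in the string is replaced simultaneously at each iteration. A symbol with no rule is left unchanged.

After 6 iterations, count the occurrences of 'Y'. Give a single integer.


Answer: 2

Derivation:
Step 0: XY  (1 'Y')
Step 1: YY  (2 'Y')
Step 2: YY  (2 'Y')
Step 3: YY  (2 'Y')
Step 4: YY  (2 'Y')
Step 5: YY  (2 'Y')
Step 6: YY  (2 'Y')


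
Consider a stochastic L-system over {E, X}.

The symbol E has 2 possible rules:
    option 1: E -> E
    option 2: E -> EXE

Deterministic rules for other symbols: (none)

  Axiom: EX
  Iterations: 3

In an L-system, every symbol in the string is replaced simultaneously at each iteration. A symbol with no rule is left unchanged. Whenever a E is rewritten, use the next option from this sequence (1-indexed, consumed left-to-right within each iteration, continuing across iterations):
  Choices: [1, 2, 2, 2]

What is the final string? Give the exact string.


Step 0: EX
Step 1: EX  (used choices [1])
Step 2: EXEX  (used choices [2])
Step 3: EXEXEXEX  (used choices [2, 2])

Answer: EXEXEXEX


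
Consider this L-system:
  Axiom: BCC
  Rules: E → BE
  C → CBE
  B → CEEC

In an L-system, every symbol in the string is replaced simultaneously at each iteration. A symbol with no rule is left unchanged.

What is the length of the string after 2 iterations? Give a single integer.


Answer: 28

Derivation:
Step 0: length = 3
Step 1: length = 10
Step 2: length = 28


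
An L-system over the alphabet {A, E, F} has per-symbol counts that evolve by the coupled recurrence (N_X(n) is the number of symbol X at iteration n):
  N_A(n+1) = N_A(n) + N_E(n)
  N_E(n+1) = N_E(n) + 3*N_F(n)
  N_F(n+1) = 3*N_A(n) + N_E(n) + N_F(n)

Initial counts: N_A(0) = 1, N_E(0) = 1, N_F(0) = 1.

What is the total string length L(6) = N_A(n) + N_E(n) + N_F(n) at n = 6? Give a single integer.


Answer: 6327

Derivation:
Step 0: N_A=1, N_E=1, N_F=1, L=3
Step 1: N_A=2, N_E=4, N_F=5, L=11
Step 2: N_A=6, N_E=19, N_F=15, L=40
Step 3: N_A=25, N_E=64, N_F=52, L=141
Step 4: N_A=89, N_E=220, N_F=191, L=500
Step 5: N_A=309, N_E=793, N_F=678, L=1780
Step 6: N_A=1102, N_E=2827, N_F=2398, L=6327


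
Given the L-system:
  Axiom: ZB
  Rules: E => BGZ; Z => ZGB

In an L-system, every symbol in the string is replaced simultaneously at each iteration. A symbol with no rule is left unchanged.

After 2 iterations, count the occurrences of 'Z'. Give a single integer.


Answer: 1

Derivation:
Step 0: ZB  (1 'Z')
Step 1: ZGBB  (1 'Z')
Step 2: ZGBGBB  (1 'Z')


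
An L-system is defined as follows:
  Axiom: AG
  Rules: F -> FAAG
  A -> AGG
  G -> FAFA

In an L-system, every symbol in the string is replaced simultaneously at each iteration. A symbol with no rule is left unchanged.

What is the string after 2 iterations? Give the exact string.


Step 0: AG
Step 1: AGGFAFA
Step 2: AGGFAFAFAFAFAAGAGGFAAGAGG

Answer: AGGFAFAFAFAFAAGAGGFAAGAGG


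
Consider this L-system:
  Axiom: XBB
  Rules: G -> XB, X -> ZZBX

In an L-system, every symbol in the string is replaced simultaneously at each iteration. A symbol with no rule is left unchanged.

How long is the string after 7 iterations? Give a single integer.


Answer: 24

Derivation:
Step 0: length = 3
Step 1: length = 6
Step 2: length = 9
Step 3: length = 12
Step 4: length = 15
Step 5: length = 18
Step 6: length = 21
Step 7: length = 24


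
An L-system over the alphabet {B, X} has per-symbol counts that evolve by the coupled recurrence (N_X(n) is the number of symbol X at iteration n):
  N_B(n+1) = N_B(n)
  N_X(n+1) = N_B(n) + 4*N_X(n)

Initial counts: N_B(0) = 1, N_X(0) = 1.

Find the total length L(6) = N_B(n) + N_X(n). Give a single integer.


Step 0: N_B=1, N_X=1, L=2
Step 1: N_B=1, N_X=5, L=6
Step 2: N_B=1, N_X=21, L=22
Step 3: N_B=1, N_X=85, L=86
Step 4: N_B=1, N_X=341, L=342
Step 5: N_B=1, N_X=1365, L=1366
Step 6: N_B=1, N_X=5461, L=5462

Answer: 5462


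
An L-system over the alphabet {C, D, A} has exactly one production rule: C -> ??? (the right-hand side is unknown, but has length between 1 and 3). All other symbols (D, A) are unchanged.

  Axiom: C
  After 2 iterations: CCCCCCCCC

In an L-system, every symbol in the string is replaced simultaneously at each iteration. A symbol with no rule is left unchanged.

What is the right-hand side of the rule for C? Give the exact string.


Trying C -> CCC:
  Step 0: C
  Step 1: CCC
  Step 2: CCCCCCCCC
Matches the given result.

Answer: CCC


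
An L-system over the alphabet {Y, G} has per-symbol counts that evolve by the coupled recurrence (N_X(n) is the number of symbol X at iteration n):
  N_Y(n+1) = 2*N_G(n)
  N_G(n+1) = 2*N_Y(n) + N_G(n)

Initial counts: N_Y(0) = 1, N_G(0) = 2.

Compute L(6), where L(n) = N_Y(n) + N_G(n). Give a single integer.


Answer: 868

Derivation:
Step 0: N_Y=1, N_G=2, L=3
Step 1: N_Y=4, N_G=4, L=8
Step 2: N_Y=8, N_G=12, L=20
Step 3: N_Y=24, N_G=28, L=52
Step 4: N_Y=56, N_G=76, L=132
Step 5: N_Y=152, N_G=188, L=340
Step 6: N_Y=376, N_G=492, L=868


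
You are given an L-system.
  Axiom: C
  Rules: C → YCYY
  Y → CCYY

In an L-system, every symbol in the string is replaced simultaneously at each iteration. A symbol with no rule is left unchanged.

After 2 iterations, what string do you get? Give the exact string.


Answer: CCYYYCYYCCYYCCYY

Derivation:
Step 0: C
Step 1: YCYY
Step 2: CCYYYCYYCCYYCCYY


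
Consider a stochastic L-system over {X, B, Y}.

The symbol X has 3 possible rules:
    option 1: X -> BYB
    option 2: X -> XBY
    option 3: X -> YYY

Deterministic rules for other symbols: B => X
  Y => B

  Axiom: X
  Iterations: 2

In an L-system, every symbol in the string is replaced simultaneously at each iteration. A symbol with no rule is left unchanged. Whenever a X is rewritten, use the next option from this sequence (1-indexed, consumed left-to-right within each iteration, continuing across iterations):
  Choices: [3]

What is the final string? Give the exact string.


Step 0: X
Step 1: YYY  (used choices [3])
Step 2: BBB  (used choices [])

Answer: BBB


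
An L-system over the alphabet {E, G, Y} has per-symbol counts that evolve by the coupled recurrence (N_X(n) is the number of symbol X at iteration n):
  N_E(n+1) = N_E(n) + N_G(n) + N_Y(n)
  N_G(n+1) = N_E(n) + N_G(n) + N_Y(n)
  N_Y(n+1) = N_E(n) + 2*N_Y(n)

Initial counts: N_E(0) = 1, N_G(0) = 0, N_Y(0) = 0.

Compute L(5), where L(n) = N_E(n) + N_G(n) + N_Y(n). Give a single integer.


Step 0: N_E=1, N_G=0, N_Y=0, L=1
Step 1: N_E=1, N_G=1, N_Y=1, L=3
Step 2: N_E=3, N_G=3, N_Y=3, L=9
Step 3: N_E=9, N_G=9, N_Y=9, L=27
Step 4: N_E=27, N_G=27, N_Y=27, L=81
Step 5: N_E=81, N_G=81, N_Y=81, L=243

Answer: 243


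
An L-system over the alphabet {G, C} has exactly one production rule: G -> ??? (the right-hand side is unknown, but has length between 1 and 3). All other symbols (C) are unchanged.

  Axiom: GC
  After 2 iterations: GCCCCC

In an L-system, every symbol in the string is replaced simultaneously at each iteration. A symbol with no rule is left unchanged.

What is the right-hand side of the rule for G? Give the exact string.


Answer: GCC

Derivation:
Trying G -> GCC:
  Step 0: GC
  Step 1: GCCC
  Step 2: GCCCCC
Matches the given result.


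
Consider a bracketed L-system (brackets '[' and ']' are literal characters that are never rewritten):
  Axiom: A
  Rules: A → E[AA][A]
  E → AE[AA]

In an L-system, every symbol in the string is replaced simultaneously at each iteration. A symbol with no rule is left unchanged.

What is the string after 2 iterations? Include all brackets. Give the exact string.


Step 0: A
Step 1: E[AA][A]
Step 2: AE[AA][E[AA][A]E[AA][A]][E[AA][A]]

Answer: AE[AA][E[AA][A]E[AA][A]][E[AA][A]]


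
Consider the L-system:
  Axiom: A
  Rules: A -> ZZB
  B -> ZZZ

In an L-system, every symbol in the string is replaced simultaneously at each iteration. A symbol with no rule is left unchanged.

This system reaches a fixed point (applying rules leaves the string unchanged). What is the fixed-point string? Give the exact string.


Step 0: A
Step 1: ZZB
Step 2: ZZZZZ
Step 3: ZZZZZ  (unchanged — fixed point at step 2)

Answer: ZZZZZ


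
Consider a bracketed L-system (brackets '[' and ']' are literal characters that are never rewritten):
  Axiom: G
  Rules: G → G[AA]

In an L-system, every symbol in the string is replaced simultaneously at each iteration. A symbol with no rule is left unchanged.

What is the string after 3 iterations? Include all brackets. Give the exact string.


Step 0: G
Step 1: G[AA]
Step 2: G[AA][AA]
Step 3: G[AA][AA][AA]

Answer: G[AA][AA][AA]


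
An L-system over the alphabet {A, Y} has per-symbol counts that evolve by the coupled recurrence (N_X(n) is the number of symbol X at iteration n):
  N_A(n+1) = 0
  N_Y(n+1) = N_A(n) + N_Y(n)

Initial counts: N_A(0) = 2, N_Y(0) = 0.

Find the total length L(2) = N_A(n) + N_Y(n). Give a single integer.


Step 0: N_A=2, N_Y=0, L=2
Step 1: N_A=0, N_Y=2, L=2
Step 2: N_A=0, N_Y=2, L=2

Answer: 2


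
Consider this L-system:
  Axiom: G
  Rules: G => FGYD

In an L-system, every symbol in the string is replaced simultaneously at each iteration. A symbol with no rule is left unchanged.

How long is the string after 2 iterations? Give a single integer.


Step 0: length = 1
Step 1: length = 4
Step 2: length = 7

Answer: 7


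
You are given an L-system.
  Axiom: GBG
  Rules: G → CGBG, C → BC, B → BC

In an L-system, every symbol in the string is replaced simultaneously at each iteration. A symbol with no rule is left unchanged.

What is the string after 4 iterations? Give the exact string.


Step 0: GBG
Step 1: CGBGBCCGBG
Step 2: BCCGBGBCCGBGBCBCBCCGBGBCCGBG
Step 3: BCBCBCCGBGBCCGBGBCBCBCCGBGBCCGBGBCBCBCBCBCBCBCCGBGBCCGBGBCBCBCCGBGBCCGBG
Step 4: BCBCBCBCBCBCBCCGBGBCCGBGBCBCBCCGBGBCCGBGBCBCBCBCBCBCBCCGBGBCCGBGBCBCBCCGBGBCCGBGBCBCBCBCBCBCBCBCBCBCBCBCBCBCBCCGBGBCCGBGBCBCBCCGBGBCCGBGBCBCBCBCBCBCBCCGBGBCCGBGBCBCBCCGBGBCCGBG

Answer: BCBCBCBCBCBCBCCGBGBCCGBGBCBCBCCGBGBCCGBGBCBCBCBCBCBCBCCGBGBCCGBGBCBCBCCGBGBCCGBGBCBCBCBCBCBCBCBCBCBCBCBCBCBCBCCGBGBCCGBGBCBCBCCGBGBCCGBGBCBCBCBCBCBCBCCGBGBCCGBGBCBCBCCGBGBCCGBG


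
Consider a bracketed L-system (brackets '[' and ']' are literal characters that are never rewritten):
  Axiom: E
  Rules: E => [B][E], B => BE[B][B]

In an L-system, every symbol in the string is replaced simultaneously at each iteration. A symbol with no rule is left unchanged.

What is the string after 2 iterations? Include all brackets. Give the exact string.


Step 0: E
Step 1: [B][E]
Step 2: [BE[B][B]][[B][E]]

Answer: [BE[B][B]][[B][E]]


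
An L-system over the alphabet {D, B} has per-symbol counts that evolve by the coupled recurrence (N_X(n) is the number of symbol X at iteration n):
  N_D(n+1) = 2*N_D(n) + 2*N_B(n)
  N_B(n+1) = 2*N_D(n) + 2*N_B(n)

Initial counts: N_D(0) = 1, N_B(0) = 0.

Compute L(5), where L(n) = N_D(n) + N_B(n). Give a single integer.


Answer: 1024

Derivation:
Step 0: N_D=1, N_B=0, L=1
Step 1: N_D=2, N_B=2, L=4
Step 2: N_D=8, N_B=8, L=16
Step 3: N_D=32, N_B=32, L=64
Step 4: N_D=128, N_B=128, L=256
Step 5: N_D=512, N_B=512, L=1024


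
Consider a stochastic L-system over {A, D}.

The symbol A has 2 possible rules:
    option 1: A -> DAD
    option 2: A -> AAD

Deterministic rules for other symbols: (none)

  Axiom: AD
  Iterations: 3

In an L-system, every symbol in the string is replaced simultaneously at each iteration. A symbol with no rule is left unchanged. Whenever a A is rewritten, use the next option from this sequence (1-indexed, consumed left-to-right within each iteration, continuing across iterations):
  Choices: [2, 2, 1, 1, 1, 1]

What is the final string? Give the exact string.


Step 0: AD
Step 1: AADD  (used choices [2])
Step 2: AADDADDD  (used choices [2, 1])
Step 3: DADDADDDDADDDD  (used choices [1, 1, 1])

Answer: DADDADDDDADDDD


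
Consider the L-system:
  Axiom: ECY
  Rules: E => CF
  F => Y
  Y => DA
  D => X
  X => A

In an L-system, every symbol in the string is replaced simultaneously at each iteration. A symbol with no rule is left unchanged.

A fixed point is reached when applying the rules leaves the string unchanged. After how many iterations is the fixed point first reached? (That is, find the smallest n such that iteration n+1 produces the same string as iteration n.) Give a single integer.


Step 0: ECY
Step 1: CFCDA
Step 2: CYCXA
Step 3: CDACAA
Step 4: CXACAA
Step 5: CAACAA
Step 6: CAACAA  (unchanged — fixed point at step 5)

Answer: 5
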